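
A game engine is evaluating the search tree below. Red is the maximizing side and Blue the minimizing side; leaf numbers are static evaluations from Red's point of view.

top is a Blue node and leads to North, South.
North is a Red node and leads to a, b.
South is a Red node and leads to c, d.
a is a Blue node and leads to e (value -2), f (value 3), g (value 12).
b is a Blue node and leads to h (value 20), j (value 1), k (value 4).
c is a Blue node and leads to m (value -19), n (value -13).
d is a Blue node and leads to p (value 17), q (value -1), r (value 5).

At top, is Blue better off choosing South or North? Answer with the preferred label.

South

c (Blue): min(-19, -13) = -19
d (Blue): min(17, -1, 5) = -1
South (Red): max(-19, -1) = -1
a (Blue): min(-2, 3, 12) = -2
b (Blue): min(20, 1, 4) = 1
North (Red): max(-2, 1) = 1
Blue prefers the lower value; South=-1, North=1. South is better since -1 < 1.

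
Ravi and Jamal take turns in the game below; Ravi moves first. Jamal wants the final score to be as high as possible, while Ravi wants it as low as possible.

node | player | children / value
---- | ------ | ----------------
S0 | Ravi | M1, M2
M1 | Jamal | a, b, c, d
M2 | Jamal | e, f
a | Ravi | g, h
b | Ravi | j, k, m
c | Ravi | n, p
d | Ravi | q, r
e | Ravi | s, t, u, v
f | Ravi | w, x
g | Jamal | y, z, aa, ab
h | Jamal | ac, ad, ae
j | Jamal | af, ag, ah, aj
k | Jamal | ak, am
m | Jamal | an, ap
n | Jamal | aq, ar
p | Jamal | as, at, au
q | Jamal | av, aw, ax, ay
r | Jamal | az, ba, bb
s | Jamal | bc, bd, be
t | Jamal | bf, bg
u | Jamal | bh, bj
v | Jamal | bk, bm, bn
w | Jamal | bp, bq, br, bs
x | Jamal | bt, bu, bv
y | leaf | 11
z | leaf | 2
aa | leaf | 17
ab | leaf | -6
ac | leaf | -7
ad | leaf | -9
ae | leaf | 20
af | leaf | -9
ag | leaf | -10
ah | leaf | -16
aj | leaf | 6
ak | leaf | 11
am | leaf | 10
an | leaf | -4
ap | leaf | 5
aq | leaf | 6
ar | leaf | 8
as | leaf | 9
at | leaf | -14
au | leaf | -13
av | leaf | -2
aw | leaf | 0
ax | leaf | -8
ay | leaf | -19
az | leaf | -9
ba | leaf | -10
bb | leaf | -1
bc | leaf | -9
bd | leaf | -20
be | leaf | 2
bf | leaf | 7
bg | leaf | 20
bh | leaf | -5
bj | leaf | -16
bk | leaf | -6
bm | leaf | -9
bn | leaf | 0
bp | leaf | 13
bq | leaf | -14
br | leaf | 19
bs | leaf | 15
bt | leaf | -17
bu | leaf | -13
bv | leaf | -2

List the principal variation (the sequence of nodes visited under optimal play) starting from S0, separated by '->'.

g (Jamal): max(11, 2, 17, -6) = 17
h (Jamal): max(-7, -9, 20) = 20
a (Ravi): min(17, 20) = 17
j (Jamal): max(-9, -10, -16, 6) = 6
k (Jamal): max(11, 10) = 11
m (Jamal): max(-4, 5) = 5
b (Ravi): min(6, 11, 5) = 5
n (Jamal): max(6, 8) = 8
p (Jamal): max(9, -14, -13) = 9
c (Ravi): min(8, 9) = 8
q (Jamal): max(-2, 0, -8, -19) = 0
r (Jamal): max(-9, -10, -1) = -1
d (Ravi): min(0, -1) = -1
M1 (Jamal): max(17, 5, 8, -1) = 17
s (Jamal): max(-9, -20, 2) = 2
t (Jamal): max(7, 20) = 20
u (Jamal): max(-5, -16) = -5
v (Jamal): max(-6, -9, 0) = 0
e (Ravi): min(2, 20, -5, 0) = -5
w (Jamal): max(13, -14, 19, 15) = 19
x (Jamal): max(-17, -13, -2) = -2
f (Ravi): min(19, -2) = -2
M2 (Jamal): max(-5, -2) = -2
S0 (Ravi): min(17, -2) = -2
At S0, Ravi picks M2 (lowest: -2).
At M2, Jamal picks f (highest: -2).
At f, Ravi picks x (lowest: -2).
At x, Jamal picks bv (highest: -2).
Terminal value -2.

S0 -> M2 -> f -> x -> bv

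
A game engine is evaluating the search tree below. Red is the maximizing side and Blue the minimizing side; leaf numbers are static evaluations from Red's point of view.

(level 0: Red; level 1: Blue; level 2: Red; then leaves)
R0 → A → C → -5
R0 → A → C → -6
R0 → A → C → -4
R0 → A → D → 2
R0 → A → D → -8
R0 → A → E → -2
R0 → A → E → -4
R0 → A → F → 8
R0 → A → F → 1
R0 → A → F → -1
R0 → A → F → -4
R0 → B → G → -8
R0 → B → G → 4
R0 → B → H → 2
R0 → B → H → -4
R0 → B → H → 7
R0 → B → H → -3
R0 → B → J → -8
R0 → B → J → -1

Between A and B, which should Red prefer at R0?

C (Red): max(-5, -6, -4) = -4
D (Red): max(2, -8) = 2
E (Red): max(-2, -4) = -2
F (Red): max(8, 1, -1, -4) = 8
A (Blue): min(-4, 2, -2, 8) = -4
G (Red): max(-8, 4) = 4
H (Red): max(2, -4, 7, -3) = 7
J (Red): max(-8, -1) = -1
B (Blue): min(4, 7, -1) = -1
Red prefers the higher value; A=-4, B=-1. B is better since -1 > -4.

B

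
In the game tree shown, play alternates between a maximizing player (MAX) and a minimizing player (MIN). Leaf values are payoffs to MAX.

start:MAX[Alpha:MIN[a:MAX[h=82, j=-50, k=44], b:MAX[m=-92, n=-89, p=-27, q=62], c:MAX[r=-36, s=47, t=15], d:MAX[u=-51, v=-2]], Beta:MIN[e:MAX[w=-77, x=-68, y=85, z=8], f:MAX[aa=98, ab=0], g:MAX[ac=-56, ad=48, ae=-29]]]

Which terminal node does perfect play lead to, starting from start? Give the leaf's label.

ad

a (MAX): max(82, -50, 44) = 82
b (MAX): max(-92, -89, -27, 62) = 62
c (MAX): max(-36, 47, 15) = 47
d (MAX): max(-51, -2) = -2
Alpha (MIN): min(82, 62, 47, -2) = -2
e (MAX): max(-77, -68, 85, 8) = 85
f (MAX): max(98, 0) = 98
g (MAX): max(-56, 48, -29) = 48
Beta (MIN): min(85, 98, 48) = 48
start (MAX): max(-2, 48) = 48
At start, MAX picks Beta (highest: 48).
At Beta, MIN picks g (lowest: 48).
At g, MAX picks ad (highest: 48).
Terminal value 48.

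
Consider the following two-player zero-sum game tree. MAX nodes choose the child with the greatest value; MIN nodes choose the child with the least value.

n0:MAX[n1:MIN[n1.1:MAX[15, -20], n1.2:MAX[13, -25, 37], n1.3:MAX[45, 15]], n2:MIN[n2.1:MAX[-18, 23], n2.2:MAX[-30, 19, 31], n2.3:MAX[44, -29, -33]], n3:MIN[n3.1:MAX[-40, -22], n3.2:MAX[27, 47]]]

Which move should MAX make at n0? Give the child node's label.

n2

n1.1 (MAX): max(15, -20) = 15
n1.2 (MAX): max(13, -25, 37) = 37
n1.3 (MAX): max(45, 15) = 45
n1 (MIN): min(15, 37, 45) = 15
n2.1 (MAX): max(-18, 23) = 23
n2.2 (MAX): max(-30, 19, 31) = 31
n2.3 (MAX): max(44, -29, -33) = 44
n2 (MIN): min(23, 31, 44) = 23
n3.1 (MAX): max(-40, -22) = -22
n3.2 (MAX): max(27, 47) = 47
n3 (MIN): min(-22, 47) = -22
n0 (MAX): max(15, 23, -22) = 23
MAX at n0 wants the highest of {n1=15, n2=23, n3=-22}, so chooses n2.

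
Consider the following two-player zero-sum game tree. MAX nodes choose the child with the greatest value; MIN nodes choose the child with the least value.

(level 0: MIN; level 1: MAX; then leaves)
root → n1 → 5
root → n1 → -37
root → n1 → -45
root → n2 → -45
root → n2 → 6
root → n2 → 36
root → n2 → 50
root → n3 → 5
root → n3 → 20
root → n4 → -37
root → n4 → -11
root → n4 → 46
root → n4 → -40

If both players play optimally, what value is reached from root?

5

n1 (MAX): max(5, -37, -45) = 5
n2 (MAX): max(-45, 6, 36, 50) = 50
n3 (MAX): max(5, 20) = 20
n4 (MAX): max(-37, -11, 46, -40) = 46
root (MIN): min(5, 50, 20, 46) = 5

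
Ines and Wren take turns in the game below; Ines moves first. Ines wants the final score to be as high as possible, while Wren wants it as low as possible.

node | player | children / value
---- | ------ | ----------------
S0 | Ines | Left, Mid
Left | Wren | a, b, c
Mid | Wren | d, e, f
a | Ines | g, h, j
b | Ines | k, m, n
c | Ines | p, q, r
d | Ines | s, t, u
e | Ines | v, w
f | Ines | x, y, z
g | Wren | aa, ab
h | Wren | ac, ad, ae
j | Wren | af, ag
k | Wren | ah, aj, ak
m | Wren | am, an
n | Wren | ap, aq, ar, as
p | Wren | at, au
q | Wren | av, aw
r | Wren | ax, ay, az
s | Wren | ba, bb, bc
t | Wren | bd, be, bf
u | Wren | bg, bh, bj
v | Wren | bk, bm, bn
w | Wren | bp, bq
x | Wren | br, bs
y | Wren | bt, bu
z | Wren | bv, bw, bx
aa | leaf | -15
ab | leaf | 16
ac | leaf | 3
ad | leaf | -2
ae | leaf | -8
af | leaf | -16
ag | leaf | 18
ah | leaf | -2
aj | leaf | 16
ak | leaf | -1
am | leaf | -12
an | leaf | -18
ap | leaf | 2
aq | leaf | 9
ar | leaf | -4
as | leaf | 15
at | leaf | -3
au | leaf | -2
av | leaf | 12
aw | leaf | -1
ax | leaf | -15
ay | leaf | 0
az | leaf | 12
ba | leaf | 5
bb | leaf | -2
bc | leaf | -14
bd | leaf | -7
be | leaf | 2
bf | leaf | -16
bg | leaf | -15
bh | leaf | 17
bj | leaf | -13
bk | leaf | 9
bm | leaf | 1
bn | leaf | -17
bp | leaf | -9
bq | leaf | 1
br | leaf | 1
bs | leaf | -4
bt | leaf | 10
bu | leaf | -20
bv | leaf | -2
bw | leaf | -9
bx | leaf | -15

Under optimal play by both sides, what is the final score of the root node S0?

g (Wren): min(-15, 16) = -15
h (Wren): min(3, -2, -8) = -8
j (Wren): min(-16, 18) = -16
a (Ines): max(-15, -8, -16) = -8
k (Wren): min(-2, 16, -1) = -2
m (Wren): min(-12, -18) = -18
n (Wren): min(2, 9, -4, 15) = -4
b (Ines): max(-2, -18, -4) = -2
p (Wren): min(-3, -2) = -3
q (Wren): min(12, -1) = -1
r (Wren): min(-15, 0, 12) = -15
c (Ines): max(-3, -1, -15) = -1
Left (Wren): min(-8, -2, -1) = -8
s (Wren): min(5, -2, -14) = -14
t (Wren): min(-7, 2, -16) = -16
u (Wren): min(-15, 17, -13) = -15
d (Ines): max(-14, -16, -15) = -14
v (Wren): min(9, 1, -17) = -17
w (Wren): min(-9, 1) = -9
e (Ines): max(-17, -9) = -9
x (Wren): min(1, -4) = -4
y (Wren): min(10, -20) = -20
z (Wren): min(-2, -9, -15) = -15
f (Ines): max(-4, -20, -15) = -4
Mid (Wren): min(-14, -9, -4) = -14
S0 (Ines): max(-8, -14) = -8

-8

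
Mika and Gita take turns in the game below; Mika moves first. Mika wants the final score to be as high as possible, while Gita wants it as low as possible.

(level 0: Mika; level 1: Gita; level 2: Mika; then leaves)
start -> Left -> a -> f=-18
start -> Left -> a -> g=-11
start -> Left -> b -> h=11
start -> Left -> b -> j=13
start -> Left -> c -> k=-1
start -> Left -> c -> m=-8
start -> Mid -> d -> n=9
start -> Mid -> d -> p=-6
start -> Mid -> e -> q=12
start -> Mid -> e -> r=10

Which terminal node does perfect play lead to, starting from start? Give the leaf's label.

a (Mika): max(-18, -11) = -11
b (Mika): max(11, 13) = 13
c (Mika): max(-1, -8) = -1
Left (Gita): min(-11, 13, -1) = -11
d (Mika): max(9, -6) = 9
e (Mika): max(12, 10) = 12
Mid (Gita): min(9, 12) = 9
start (Mika): max(-11, 9) = 9
At start, Mika picks Mid (highest: 9).
At Mid, Gita picks d (lowest: 9).
At d, Mika picks n (highest: 9).
Terminal value 9.

n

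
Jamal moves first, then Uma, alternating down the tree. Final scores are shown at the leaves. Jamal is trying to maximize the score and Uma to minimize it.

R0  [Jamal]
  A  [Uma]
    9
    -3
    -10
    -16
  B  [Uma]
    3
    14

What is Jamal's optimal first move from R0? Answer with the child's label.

B

A (Uma): min(9, -3, -10, -16) = -16
B (Uma): min(3, 14) = 3
R0 (Jamal): max(-16, 3) = 3
Jamal at R0 wants the highest of {A=-16, B=3}, so chooses B.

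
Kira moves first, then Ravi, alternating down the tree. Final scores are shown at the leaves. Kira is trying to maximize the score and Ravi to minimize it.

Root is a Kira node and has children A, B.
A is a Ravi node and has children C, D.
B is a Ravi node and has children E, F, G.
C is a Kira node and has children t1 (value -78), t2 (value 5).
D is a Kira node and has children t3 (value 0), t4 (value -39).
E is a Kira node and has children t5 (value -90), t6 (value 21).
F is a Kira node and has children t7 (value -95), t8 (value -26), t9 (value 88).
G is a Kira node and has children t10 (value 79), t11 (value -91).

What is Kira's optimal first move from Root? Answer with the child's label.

C (Kira): max(-78, 5) = 5
D (Kira): max(0, -39) = 0
A (Ravi): min(5, 0) = 0
E (Kira): max(-90, 21) = 21
F (Kira): max(-95, -26, 88) = 88
G (Kira): max(79, -91) = 79
B (Ravi): min(21, 88, 79) = 21
Root (Kira): max(0, 21) = 21
Kira at Root wants the highest of {A=0, B=21}, so chooses B.

B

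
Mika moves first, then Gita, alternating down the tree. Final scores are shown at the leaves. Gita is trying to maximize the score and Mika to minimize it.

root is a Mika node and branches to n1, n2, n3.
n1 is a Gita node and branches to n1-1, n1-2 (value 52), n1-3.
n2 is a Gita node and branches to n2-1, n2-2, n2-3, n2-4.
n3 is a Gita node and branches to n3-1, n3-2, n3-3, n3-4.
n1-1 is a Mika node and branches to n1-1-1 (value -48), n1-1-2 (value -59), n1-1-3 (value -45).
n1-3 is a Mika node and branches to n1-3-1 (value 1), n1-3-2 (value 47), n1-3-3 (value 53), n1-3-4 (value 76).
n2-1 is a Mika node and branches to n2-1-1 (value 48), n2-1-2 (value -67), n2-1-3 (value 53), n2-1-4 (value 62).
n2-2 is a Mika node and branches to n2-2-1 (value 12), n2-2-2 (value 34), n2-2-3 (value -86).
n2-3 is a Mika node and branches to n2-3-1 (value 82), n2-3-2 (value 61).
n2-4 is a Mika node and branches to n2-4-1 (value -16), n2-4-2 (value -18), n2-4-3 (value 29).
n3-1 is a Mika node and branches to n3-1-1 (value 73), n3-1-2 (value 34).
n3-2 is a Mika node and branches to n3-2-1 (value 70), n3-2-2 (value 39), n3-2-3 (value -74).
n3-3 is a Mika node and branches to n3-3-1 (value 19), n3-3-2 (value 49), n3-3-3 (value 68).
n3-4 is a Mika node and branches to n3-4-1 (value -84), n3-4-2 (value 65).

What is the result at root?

n1-1 (Mika): min(-48, -59, -45) = -59
n1-3 (Mika): min(1, 47, 53, 76) = 1
n1 (Gita): max(-59, 52, 1) = 52
n2-1 (Mika): min(48, -67, 53, 62) = -67
n2-2 (Mika): min(12, 34, -86) = -86
n2-3 (Mika): min(82, 61) = 61
n2-4 (Mika): min(-16, -18, 29) = -18
n2 (Gita): max(-67, -86, 61, -18) = 61
n3-1 (Mika): min(73, 34) = 34
n3-2 (Mika): min(70, 39, -74) = -74
n3-3 (Mika): min(19, 49, 68) = 19
n3-4 (Mika): min(-84, 65) = -84
n3 (Gita): max(34, -74, 19, -84) = 34
root (Mika): min(52, 61, 34) = 34

34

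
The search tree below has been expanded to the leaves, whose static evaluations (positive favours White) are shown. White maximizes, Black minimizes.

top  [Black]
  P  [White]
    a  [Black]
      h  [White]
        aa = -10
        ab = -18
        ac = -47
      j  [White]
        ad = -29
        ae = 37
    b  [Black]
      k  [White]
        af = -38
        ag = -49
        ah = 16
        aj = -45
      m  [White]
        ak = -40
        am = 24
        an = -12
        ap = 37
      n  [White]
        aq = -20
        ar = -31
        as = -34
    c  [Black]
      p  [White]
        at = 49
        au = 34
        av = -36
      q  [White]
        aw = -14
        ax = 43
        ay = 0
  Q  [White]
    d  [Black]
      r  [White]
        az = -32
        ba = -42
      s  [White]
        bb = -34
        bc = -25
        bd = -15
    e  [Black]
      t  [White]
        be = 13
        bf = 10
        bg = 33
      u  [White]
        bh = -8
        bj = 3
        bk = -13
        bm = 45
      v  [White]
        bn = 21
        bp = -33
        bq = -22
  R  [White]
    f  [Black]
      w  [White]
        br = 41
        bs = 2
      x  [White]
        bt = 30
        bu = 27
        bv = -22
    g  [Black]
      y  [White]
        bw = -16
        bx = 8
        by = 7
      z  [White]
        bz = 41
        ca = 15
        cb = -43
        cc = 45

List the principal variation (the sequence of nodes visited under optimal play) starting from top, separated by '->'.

h (White): max(-10, -18, -47) = -10
j (White): max(-29, 37) = 37
a (Black): min(-10, 37) = -10
k (White): max(-38, -49, 16, -45) = 16
m (White): max(-40, 24, -12, 37) = 37
n (White): max(-20, -31, -34) = -20
b (Black): min(16, 37, -20) = -20
p (White): max(49, 34, -36) = 49
q (White): max(-14, 43, 0) = 43
c (Black): min(49, 43) = 43
P (White): max(-10, -20, 43) = 43
r (White): max(-32, -42) = -32
s (White): max(-34, -25, -15) = -15
d (Black): min(-32, -15) = -32
t (White): max(13, 10, 33) = 33
u (White): max(-8, 3, -13, 45) = 45
v (White): max(21, -33, -22) = 21
e (Black): min(33, 45, 21) = 21
Q (White): max(-32, 21) = 21
w (White): max(41, 2) = 41
x (White): max(30, 27, -22) = 30
f (Black): min(41, 30) = 30
y (White): max(-16, 8, 7) = 8
z (White): max(41, 15, -43, 45) = 45
g (Black): min(8, 45) = 8
R (White): max(30, 8) = 30
top (Black): min(43, 21, 30) = 21
At top, Black picks Q (lowest: 21).
At Q, White picks e (highest: 21).
At e, Black picks v (lowest: 21).
At v, White picks bn (highest: 21).
Terminal value 21.

top -> Q -> e -> v -> bn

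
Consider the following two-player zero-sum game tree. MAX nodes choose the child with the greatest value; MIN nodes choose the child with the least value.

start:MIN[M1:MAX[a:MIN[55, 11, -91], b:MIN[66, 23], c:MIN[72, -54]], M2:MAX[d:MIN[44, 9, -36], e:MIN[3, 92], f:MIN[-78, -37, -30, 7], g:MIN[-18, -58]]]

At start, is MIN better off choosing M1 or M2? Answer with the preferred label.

a (MIN): min(55, 11, -91) = -91
b (MIN): min(66, 23) = 23
c (MIN): min(72, -54) = -54
M1 (MAX): max(-91, 23, -54) = 23
d (MIN): min(44, 9, -36) = -36
e (MIN): min(3, 92) = 3
f (MIN): min(-78, -37, -30, 7) = -78
g (MIN): min(-18, -58) = -58
M2 (MAX): max(-36, 3, -78, -58) = 3
MIN prefers the lower value; M1=23, M2=3. M2 is better since 3 < 23.

M2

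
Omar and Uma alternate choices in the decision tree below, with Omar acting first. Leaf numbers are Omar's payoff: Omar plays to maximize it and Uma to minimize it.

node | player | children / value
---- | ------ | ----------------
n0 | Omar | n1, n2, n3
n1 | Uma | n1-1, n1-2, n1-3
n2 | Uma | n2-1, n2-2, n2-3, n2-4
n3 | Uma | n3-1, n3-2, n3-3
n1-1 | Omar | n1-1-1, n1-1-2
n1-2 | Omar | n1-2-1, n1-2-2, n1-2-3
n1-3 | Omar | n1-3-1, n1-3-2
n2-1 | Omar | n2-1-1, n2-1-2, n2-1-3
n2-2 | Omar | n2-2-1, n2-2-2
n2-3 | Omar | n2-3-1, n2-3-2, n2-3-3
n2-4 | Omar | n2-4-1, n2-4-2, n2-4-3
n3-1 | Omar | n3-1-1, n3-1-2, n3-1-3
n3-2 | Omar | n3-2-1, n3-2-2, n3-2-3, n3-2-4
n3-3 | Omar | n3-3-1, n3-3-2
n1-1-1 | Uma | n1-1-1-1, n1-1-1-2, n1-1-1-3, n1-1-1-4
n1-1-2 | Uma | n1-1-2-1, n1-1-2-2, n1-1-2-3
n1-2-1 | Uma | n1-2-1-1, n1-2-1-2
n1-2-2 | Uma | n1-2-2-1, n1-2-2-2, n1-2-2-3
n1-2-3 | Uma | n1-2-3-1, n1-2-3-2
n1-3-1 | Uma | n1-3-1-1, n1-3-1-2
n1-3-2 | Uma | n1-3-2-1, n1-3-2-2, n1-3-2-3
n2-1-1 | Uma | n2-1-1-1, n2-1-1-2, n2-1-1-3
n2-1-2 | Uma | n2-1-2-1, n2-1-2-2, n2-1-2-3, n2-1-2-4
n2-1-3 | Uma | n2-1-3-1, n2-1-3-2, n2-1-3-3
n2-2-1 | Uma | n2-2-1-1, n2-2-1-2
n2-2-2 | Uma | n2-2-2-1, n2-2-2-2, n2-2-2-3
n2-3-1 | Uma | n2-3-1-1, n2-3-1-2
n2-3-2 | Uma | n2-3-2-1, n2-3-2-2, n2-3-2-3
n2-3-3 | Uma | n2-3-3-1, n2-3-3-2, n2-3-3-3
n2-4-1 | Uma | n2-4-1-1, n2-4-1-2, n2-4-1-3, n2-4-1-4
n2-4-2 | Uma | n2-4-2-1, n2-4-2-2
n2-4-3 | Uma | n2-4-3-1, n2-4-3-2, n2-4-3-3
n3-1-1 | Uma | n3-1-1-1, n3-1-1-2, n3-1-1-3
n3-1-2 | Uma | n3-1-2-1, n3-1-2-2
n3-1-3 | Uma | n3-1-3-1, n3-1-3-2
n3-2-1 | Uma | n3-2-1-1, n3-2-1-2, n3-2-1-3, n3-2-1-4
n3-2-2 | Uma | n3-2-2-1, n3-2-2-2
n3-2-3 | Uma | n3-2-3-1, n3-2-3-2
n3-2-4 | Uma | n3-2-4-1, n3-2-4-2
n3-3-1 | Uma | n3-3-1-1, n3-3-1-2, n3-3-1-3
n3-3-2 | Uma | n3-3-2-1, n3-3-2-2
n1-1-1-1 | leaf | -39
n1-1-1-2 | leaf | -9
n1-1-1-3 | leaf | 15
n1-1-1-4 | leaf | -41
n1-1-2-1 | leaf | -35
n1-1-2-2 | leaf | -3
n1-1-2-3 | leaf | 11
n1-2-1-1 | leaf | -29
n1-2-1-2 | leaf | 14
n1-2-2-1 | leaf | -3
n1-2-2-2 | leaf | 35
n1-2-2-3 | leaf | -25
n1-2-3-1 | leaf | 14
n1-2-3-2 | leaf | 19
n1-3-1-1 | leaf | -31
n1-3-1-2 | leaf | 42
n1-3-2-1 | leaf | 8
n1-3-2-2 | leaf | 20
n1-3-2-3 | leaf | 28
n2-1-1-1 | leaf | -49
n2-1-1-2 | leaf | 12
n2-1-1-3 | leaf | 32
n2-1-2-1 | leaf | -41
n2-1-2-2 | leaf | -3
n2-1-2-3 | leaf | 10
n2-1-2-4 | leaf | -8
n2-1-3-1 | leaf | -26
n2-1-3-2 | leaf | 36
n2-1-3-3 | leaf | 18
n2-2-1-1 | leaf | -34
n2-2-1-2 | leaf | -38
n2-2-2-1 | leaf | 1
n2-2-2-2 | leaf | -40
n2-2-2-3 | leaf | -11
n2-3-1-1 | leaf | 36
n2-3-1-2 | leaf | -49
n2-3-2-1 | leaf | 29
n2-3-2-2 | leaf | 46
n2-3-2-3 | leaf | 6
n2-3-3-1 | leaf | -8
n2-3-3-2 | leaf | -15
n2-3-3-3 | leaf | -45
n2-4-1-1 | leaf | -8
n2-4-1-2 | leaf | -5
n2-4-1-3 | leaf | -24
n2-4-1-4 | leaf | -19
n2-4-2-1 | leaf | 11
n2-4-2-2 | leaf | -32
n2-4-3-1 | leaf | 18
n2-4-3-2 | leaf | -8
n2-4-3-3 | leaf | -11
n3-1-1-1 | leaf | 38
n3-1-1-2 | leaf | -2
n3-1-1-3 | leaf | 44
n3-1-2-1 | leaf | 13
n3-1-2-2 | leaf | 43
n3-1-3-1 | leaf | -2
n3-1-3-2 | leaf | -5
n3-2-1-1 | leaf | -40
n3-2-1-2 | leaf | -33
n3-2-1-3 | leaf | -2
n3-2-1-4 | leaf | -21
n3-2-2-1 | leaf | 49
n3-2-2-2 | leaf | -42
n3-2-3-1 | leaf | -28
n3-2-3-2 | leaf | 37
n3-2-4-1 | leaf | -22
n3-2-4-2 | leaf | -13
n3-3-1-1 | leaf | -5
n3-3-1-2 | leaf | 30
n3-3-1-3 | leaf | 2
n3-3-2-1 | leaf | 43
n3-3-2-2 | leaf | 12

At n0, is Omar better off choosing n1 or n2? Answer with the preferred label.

n1-1-1 (Uma): min(-39, -9, 15, -41) = -41
n1-1-2 (Uma): min(-35, -3, 11) = -35
n1-1 (Omar): max(-41, -35) = -35
n1-2-1 (Uma): min(-29, 14) = -29
n1-2-2 (Uma): min(-3, 35, -25) = -25
n1-2-3 (Uma): min(14, 19) = 14
n1-2 (Omar): max(-29, -25, 14) = 14
n1-3-1 (Uma): min(-31, 42) = -31
n1-3-2 (Uma): min(8, 20, 28) = 8
n1-3 (Omar): max(-31, 8) = 8
n1 (Uma): min(-35, 14, 8) = -35
n2-1-1 (Uma): min(-49, 12, 32) = -49
n2-1-2 (Uma): min(-41, -3, 10, -8) = -41
n2-1-3 (Uma): min(-26, 36, 18) = -26
n2-1 (Omar): max(-49, -41, -26) = -26
n2-2-1 (Uma): min(-34, -38) = -38
n2-2-2 (Uma): min(1, -40, -11) = -40
n2-2 (Omar): max(-38, -40) = -38
n2-3-1 (Uma): min(36, -49) = -49
n2-3-2 (Uma): min(29, 46, 6) = 6
n2-3-3 (Uma): min(-8, -15, -45) = -45
n2-3 (Omar): max(-49, 6, -45) = 6
n2-4-1 (Uma): min(-8, -5, -24, -19) = -24
n2-4-2 (Uma): min(11, -32) = -32
n2-4-3 (Uma): min(18, -8, -11) = -11
n2-4 (Omar): max(-24, -32, -11) = -11
n2 (Uma): min(-26, -38, 6, -11) = -38
Omar prefers the higher value; n1=-35, n2=-38. n1 is better since -35 > -38.

n1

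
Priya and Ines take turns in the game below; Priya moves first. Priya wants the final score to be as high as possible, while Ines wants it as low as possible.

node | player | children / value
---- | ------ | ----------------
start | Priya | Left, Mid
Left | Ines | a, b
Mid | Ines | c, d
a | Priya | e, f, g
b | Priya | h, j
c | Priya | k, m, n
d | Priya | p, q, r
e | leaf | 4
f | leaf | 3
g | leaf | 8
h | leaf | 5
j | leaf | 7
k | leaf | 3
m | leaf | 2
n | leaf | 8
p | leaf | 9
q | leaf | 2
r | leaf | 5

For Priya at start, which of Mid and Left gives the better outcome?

Mid

c (Priya): max(3, 2, 8) = 8
d (Priya): max(9, 2, 5) = 9
Mid (Ines): min(8, 9) = 8
a (Priya): max(4, 3, 8) = 8
b (Priya): max(5, 7) = 7
Left (Ines): min(8, 7) = 7
Priya prefers the higher value; Mid=8, Left=7. Mid is better since 8 > 7.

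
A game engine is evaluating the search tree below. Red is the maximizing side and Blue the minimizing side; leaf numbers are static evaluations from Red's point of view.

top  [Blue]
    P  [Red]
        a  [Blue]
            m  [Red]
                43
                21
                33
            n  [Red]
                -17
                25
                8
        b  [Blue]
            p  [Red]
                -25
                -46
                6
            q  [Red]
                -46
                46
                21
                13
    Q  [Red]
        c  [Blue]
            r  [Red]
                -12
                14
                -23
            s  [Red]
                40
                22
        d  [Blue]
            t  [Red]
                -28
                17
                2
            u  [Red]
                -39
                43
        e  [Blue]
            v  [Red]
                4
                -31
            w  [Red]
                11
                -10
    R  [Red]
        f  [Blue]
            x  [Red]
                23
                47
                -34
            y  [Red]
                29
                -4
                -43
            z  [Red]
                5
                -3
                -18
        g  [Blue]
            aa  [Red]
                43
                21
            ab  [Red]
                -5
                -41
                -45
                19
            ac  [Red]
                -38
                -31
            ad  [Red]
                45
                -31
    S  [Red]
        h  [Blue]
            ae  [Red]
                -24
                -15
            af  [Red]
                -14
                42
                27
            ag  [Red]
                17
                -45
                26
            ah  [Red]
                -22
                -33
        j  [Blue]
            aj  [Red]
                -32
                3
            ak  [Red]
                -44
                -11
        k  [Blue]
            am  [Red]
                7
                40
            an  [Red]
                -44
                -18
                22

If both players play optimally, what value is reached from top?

m (Red): max(43, 21, 33) = 43
n (Red): max(-17, 25, 8) = 25
a (Blue): min(43, 25) = 25
p (Red): max(-25, -46, 6) = 6
q (Red): max(-46, 46, 21, 13) = 46
b (Blue): min(6, 46) = 6
P (Red): max(25, 6) = 25
r (Red): max(-12, 14, -23) = 14
s (Red): max(40, 22) = 40
c (Blue): min(14, 40) = 14
t (Red): max(-28, 17, 2) = 17
u (Red): max(-39, 43) = 43
d (Blue): min(17, 43) = 17
v (Red): max(4, -31) = 4
w (Red): max(11, -10) = 11
e (Blue): min(4, 11) = 4
Q (Red): max(14, 17, 4) = 17
x (Red): max(23, 47, -34) = 47
y (Red): max(29, -4, -43) = 29
z (Red): max(5, -3, -18) = 5
f (Blue): min(47, 29, 5) = 5
aa (Red): max(43, 21) = 43
ab (Red): max(-5, -41, -45, 19) = 19
ac (Red): max(-38, -31) = -31
ad (Red): max(45, -31) = 45
g (Blue): min(43, 19, -31, 45) = -31
R (Red): max(5, -31) = 5
ae (Red): max(-24, -15) = -15
af (Red): max(-14, 42, 27) = 42
ag (Red): max(17, -45, 26) = 26
ah (Red): max(-22, -33) = -22
h (Blue): min(-15, 42, 26, -22) = -22
aj (Red): max(-32, 3) = 3
ak (Red): max(-44, -11) = -11
j (Blue): min(3, -11) = -11
am (Red): max(7, 40) = 40
an (Red): max(-44, -18, 22) = 22
k (Blue): min(40, 22) = 22
S (Red): max(-22, -11, 22) = 22
top (Blue): min(25, 17, 5, 22) = 5

5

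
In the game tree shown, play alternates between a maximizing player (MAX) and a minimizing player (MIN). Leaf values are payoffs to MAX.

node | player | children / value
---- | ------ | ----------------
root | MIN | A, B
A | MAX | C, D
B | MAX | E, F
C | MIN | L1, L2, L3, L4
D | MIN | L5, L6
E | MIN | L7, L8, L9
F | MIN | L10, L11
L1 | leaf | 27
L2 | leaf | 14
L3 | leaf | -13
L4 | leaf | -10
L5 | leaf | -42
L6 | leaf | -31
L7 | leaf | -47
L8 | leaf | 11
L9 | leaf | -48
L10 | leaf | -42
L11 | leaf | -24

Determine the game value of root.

C (MIN): min(27, 14, -13, -10) = -13
D (MIN): min(-42, -31) = -42
A (MAX): max(-13, -42) = -13
E (MIN): min(-47, 11, -48) = -48
F (MIN): min(-42, -24) = -42
B (MAX): max(-48, -42) = -42
root (MIN): min(-13, -42) = -42

-42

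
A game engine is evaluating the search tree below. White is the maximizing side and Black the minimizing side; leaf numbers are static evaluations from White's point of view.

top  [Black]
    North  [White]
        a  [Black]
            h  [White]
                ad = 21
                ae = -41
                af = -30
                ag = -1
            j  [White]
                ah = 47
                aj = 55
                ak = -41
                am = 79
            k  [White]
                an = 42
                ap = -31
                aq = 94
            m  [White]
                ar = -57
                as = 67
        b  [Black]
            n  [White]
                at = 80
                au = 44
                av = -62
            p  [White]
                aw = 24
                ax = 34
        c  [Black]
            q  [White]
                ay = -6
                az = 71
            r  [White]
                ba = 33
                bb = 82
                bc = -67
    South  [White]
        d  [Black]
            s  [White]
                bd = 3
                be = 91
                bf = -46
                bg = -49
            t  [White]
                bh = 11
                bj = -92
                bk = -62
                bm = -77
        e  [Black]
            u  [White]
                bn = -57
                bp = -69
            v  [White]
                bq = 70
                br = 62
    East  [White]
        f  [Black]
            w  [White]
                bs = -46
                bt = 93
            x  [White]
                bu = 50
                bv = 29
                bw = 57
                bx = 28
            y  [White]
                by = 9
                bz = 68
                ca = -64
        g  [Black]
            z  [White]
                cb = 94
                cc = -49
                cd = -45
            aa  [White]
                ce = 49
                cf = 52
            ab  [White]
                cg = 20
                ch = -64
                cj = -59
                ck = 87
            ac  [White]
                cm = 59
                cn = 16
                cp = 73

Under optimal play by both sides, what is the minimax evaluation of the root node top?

11

h (White): max(21, -41, -30, -1) = 21
j (White): max(47, 55, -41, 79) = 79
k (White): max(42, -31, 94) = 94
m (White): max(-57, 67) = 67
a (Black): min(21, 79, 94, 67) = 21
n (White): max(80, 44, -62) = 80
p (White): max(24, 34) = 34
b (Black): min(80, 34) = 34
q (White): max(-6, 71) = 71
r (White): max(33, 82, -67) = 82
c (Black): min(71, 82) = 71
North (White): max(21, 34, 71) = 71
s (White): max(3, 91, -46, -49) = 91
t (White): max(11, -92, -62, -77) = 11
d (Black): min(91, 11) = 11
u (White): max(-57, -69) = -57
v (White): max(70, 62) = 70
e (Black): min(-57, 70) = -57
South (White): max(11, -57) = 11
w (White): max(-46, 93) = 93
x (White): max(50, 29, 57, 28) = 57
y (White): max(9, 68, -64) = 68
f (Black): min(93, 57, 68) = 57
z (White): max(94, -49, -45) = 94
aa (White): max(49, 52) = 52
ab (White): max(20, -64, -59, 87) = 87
ac (White): max(59, 16, 73) = 73
g (Black): min(94, 52, 87, 73) = 52
East (White): max(57, 52) = 57
top (Black): min(71, 11, 57) = 11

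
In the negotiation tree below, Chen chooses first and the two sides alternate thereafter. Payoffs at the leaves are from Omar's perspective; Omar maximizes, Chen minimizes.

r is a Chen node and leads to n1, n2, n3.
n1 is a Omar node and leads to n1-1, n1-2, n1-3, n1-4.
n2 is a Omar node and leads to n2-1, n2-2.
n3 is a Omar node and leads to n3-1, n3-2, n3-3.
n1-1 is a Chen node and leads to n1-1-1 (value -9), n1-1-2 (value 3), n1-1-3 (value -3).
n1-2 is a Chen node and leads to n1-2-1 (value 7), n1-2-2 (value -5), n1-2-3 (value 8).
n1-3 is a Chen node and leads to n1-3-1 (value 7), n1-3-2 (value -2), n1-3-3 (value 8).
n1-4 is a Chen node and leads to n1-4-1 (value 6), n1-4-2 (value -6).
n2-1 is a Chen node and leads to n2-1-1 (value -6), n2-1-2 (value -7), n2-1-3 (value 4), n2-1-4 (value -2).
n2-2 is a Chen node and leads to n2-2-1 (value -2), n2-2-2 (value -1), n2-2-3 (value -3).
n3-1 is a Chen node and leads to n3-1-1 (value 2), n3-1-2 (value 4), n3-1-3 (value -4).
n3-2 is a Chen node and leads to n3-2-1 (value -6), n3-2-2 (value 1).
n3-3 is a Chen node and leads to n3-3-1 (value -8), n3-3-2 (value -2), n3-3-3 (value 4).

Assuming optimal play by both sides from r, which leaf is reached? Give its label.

n3-1-3

n1-1 (Chen): min(-9, 3, -3) = -9
n1-2 (Chen): min(7, -5, 8) = -5
n1-3 (Chen): min(7, -2, 8) = -2
n1-4 (Chen): min(6, -6) = -6
n1 (Omar): max(-9, -5, -2, -6) = -2
n2-1 (Chen): min(-6, -7, 4, -2) = -7
n2-2 (Chen): min(-2, -1, -3) = -3
n2 (Omar): max(-7, -3) = -3
n3-1 (Chen): min(2, 4, -4) = -4
n3-2 (Chen): min(-6, 1) = -6
n3-3 (Chen): min(-8, -2, 4) = -8
n3 (Omar): max(-4, -6, -8) = -4
r (Chen): min(-2, -3, -4) = -4
At r, Chen picks n3 (lowest: -4).
At n3, Omar picks n3-1 (highest: -4).
At n3-1, Chen picks n3-1-3 (lowest: -4).
Terminal value -4.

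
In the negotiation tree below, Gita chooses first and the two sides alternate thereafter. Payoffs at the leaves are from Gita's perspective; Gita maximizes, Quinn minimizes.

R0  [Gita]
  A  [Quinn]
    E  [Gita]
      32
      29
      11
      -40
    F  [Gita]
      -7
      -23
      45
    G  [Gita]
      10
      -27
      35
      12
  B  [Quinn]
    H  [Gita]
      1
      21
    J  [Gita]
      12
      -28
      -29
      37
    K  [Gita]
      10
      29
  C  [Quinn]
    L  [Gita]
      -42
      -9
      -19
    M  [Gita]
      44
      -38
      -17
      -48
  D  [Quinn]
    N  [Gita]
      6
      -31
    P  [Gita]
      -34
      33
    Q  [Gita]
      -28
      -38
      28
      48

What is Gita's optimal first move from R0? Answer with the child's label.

E (Gita): max(32, 29, 11, -40) = 32
F (Gita): max(-7, -23, 45) = 45
G (Gita): max(10, -27, 35, 12) = 35
A (Quinn): min(32, 45, 35) = 32
H (Gita): max(1, 21) = 21
J (Gita): max(12, -28, -29, 37) = 37
K (Gita): max(10, 29) = 29
B (Quinn): min(21, 37, 29) = 21
L (Gita): max(-42, -9, -19) = -9
M (Gita): max(44, -38, -17, -48) = 44
C (Quinn): min(-9, 44) = -9
N (Gita): max(6, -31) = 6
P (Gita): max(-34, 33) = 33
Q (Gita): max(-28, -38, 28, 48) = 48
D (Quinn): min(6, 33, 48) = 6
R0 (Gita): max(32, 21, -9, 6) = 32
Gita at R0 wants the highest of {A=32, B=21, C=-9, D=6}, so chooses A.

A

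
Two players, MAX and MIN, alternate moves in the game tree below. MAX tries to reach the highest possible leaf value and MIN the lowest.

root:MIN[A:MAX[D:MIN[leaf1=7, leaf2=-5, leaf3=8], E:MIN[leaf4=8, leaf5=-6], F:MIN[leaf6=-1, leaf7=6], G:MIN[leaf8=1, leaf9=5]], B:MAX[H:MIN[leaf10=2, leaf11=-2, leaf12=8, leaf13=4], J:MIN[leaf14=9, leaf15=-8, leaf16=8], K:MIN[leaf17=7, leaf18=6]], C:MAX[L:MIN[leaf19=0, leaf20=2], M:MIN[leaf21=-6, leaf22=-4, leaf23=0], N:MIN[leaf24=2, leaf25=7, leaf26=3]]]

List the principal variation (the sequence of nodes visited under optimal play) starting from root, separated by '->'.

root -> A -> G -> leaf8

D (MIN): min(7, -5, 8) = -5
E (MIN): min(8, -6) = -6
F (MIN): min(-1, 6) = -1
G (MIN): min(1, 5) = 1
A (MAX): max(-5, -6, -1, 1) = 1
H (MIN): min(2, -2, 8, 4) = -2
J (MIN): min(9, -8, 8) = -8
K (MIN): min(7, 6) = 6
B (MAX): max(-2, -8, 6) = 6
L (MIN): min(0, 2) = 0
M (MIN): min(-6, -4, 0) = -6
N (MIN): min(2, 7, 3) = 2
C (MAX): max(0, -6, 2) = 2
root (MIN): min(1, 6, 2) = 1
At root, MIN picks A (lowest: 1).
At A, MAX picks G (highest: 1).
At G, MIN picks leaf8 (lowest: 1).
Terminal value 1.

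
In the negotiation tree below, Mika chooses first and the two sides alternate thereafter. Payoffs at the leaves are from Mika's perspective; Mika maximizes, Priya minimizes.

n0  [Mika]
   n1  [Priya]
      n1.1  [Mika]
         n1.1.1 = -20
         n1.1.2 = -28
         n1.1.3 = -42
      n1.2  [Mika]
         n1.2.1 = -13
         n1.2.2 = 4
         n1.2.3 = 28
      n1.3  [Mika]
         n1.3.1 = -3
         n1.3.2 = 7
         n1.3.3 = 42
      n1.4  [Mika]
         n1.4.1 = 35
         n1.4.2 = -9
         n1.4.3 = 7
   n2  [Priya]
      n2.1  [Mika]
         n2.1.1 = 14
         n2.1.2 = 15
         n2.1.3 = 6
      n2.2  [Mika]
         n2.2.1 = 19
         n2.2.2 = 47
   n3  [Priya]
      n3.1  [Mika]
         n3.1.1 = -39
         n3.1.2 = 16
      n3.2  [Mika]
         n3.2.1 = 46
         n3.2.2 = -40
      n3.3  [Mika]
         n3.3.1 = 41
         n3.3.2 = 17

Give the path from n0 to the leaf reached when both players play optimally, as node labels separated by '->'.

n0 -> n3 -> n3.1 -> n3.1.2

n1.1 (Mika): max(-20, -28, -42) = -20
n1.2 (Mika): max(-13, 4, 28) = 28
n1.3 (Mika): max(-3, 7, 42) = 42
n1.4 (Mika): max(35, -9, 7) = 35
n1 (Priya): min(-20, 28, 42, 35) = -20
n2.1 (Mika): max(14, 15, 6) = 15
n2.2 (Mika): max(19, 47) = 47
n2 (Priya): min(15, 47) = 15
n3.1 (Mika): max(-39, 16) = 16
n3.2 (Mika): max(46, -40) = 46
n3.3 (Mika): max(41, 17) = 41
n3 (Priya): min(16, 46, 41) = 16
n0 (Mika): max(-20, 15, 16) = 16
At n0, Mika picks n3 (highest: 16).
At n3, Priya picks n3.1 (lowest: 16).
At n3.1, Mika picks n3.1.2 (highest: 16).
Terminal value 16.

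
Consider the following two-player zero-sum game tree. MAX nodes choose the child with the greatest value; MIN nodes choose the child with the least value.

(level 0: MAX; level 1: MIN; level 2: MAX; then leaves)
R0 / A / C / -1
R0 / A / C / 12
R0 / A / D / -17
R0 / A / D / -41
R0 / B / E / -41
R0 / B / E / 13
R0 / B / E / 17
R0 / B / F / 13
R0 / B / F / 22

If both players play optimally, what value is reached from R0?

C (MAX): max(-1, 12) = 12
D (MAX): max(-17, -41) = -17
A (MIN): min(12, -17) = -17
E (MAX): max(-41, 13, 17) = 17
F (MAX): max(13, 22) = 22
B (MIN): min(17, 22) = 17
R0 (MAX): max(-17, 17) = 17

17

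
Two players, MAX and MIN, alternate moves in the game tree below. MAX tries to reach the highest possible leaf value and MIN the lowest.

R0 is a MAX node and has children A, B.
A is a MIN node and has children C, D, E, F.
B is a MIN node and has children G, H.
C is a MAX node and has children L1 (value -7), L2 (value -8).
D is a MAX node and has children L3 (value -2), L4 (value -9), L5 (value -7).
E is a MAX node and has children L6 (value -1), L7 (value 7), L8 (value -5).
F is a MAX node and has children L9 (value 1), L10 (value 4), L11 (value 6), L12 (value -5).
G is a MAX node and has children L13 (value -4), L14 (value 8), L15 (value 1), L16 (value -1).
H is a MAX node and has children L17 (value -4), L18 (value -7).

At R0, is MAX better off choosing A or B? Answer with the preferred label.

B

C (MAX): max(-7, -8) = -7
D (MAX): max(-2, -9, -7) = -2
E (MAX): max(-1, 7, -5) = 7
F (MAX): max(1, 4, 6, -5) = 6
A (MIN): min(-7, -2, 7, 6) = -7
G (MAX): max(-4, 8, 1, -1) = 8
H (MAX): max(-4, -7) = -4
B (MIN): min(8, -4) = -4
MAX prefers the higher value; A=-7, B=-4. B is better since -4 > -7.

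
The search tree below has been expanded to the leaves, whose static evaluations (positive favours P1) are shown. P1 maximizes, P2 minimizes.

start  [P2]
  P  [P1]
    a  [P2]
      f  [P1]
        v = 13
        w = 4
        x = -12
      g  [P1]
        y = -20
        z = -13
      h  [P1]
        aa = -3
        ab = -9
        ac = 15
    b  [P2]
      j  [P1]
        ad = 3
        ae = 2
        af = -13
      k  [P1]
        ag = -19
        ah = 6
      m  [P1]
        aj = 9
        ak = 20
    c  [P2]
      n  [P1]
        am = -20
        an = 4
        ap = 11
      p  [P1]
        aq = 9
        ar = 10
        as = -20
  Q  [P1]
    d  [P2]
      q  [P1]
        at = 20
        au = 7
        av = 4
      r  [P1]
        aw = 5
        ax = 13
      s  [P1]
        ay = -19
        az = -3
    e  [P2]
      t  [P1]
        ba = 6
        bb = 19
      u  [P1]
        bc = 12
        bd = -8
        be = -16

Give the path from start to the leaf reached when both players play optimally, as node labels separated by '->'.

f (P1): max(13, 4, -12) = 13
g (P1): max(-20, -13) = -13
h (P1): max(-3, -9, 15) = 15
a (P2): min(13, -13, 15) = -13
j (P1): max(3, 2, -13) = 3
k (P1): max(-19, 6) = 6
m (P1): max(9, 20) = 20
b (P2): min(3, 6, 20) = 3
n (P1): max(-20, 4, 11) = 11
p (P1): max(9, 10, -20) = 10
c (P2): min(11, 10) = 10
P (P1): max(-13, 3, 10) = 10
q (P1): max(20, 7, 4) = 20
r (P1): max(5, 13) = 13
s (P1): max(-19, -3) = -3
d (P2): min(20, 13, -3) = -3
t (P1): max(6, 19) = 19
u (P1): max(12, -8, -16) = 12
e (P2): min(19, 12) = 12
Q (P1): max(-3, 12) = 12
start (P2): min(10, 12) = 10
At start, P2 picks P (lowest: 10).
At P, P1 picks c (highest: 10).
At c, P2 picks p (lowest: 10).
At p, P1 picks ar (highest: 10).
Terminal value 10.

start -> P -> c -> p -> ar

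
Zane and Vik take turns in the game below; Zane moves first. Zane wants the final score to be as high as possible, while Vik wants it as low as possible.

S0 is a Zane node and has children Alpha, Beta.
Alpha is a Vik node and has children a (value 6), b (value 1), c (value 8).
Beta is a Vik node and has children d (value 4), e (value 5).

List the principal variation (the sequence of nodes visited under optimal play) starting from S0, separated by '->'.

Alpha (Vik): min(6, 1, 8) = 1
Beta (Vik): min(4, 5) = 4
S0 (Zane): max(1, 4) = 4
At S0, Zane picks Beta (highest: 4).
At Beta, Vik picks d (lowest: 4).
Terminal value 4.

S0 -> Beta -> d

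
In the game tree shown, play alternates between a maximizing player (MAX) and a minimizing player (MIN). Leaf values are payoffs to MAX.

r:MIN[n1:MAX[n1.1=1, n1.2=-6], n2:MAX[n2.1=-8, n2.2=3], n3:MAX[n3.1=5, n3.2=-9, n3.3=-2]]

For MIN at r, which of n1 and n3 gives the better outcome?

n1

n1 (MAX): max(1, -6) = 1
n3 (MAX): max(5, -9, -2) = 5
MIN prefers the lower value; n1=1, n3=5. n1 is better since 1 < 5.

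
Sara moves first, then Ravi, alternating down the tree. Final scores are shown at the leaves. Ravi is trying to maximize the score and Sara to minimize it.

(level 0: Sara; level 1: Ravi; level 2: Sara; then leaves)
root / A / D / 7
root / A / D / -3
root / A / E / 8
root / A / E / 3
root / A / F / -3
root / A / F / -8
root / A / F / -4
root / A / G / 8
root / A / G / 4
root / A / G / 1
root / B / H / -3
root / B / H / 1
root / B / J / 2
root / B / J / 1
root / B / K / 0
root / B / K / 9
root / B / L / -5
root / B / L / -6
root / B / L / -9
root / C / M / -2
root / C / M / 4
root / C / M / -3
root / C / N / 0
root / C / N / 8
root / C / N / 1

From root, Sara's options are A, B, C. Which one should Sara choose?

C

D (Sara): min(7, -3) = -3
E (Sara): min(8, 3) = 3
F (Sara): min(-3, -8, -4) = -8
G (Sara): min(8, 4, 1) = 1
A (Ravi): max(-3, 3, -8, 1) = 3
H (Sara): min(-3, 1) = -3
J (Sara): min(2, 1) = 1
K (Sara): min(0, 9) = 0
L (Sara): min(-5, -6, -9) = -9
B (Ravi): max(-3, 1, 0, -9) = 1
M (Sara): min(-2, 4, -3) = -3
N (Sara): min(0, 8, 1) = 0
C (Ravi): max(-3, 0) = 0
root (Sara): min(3, 1, 0) = 0
Sara at root wants the lowest of {A=3, B=1, C=0}, so chooses C.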